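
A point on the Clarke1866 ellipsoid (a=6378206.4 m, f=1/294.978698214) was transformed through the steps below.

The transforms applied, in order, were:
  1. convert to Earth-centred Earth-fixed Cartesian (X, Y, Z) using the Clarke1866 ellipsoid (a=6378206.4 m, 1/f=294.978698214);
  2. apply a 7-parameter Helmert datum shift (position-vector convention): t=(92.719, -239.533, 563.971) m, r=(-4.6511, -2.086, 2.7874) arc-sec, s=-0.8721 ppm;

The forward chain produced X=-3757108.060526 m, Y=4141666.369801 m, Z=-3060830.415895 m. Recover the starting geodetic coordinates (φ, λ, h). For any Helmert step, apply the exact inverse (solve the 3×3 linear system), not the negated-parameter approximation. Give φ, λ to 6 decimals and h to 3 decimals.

φ=-28.861158°, λ=132.210749°, h=2075.057 m

start: X=-3757108.0605, Y=4141666.3698, Z=-3060830.4159 m
→ Helmert⁻¹: X=-3757179.0413, Y=4142029.3173, Z=-3061265.6603
→ geod (Bowring, a=6378206.400): φ=-28.86115800°, λ=132.21074900°, h=2075.0570 m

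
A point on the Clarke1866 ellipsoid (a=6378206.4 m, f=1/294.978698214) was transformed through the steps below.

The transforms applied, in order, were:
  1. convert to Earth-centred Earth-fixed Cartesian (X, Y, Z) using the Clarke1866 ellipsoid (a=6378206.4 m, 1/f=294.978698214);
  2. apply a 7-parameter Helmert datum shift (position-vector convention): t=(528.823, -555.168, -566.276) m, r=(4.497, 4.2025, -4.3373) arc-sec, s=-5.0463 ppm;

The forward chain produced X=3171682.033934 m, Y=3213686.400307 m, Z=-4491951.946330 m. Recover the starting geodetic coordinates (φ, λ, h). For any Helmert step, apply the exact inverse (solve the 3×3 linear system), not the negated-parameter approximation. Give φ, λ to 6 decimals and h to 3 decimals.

start: X=3171682.0339, Y=3213686.4003, Z=-4491951.9463 m
→ Helmert⁻¹: X=3171193.1348, Y=3214226.5496, Z=-4491413.8013
→ geod (Bowring, a=6378206.400): φ=-45.04272800°, λ=45.38612900°, h=1288.9940 m

φ=-45.042728°, λ=45.386129°, h=1288.994 m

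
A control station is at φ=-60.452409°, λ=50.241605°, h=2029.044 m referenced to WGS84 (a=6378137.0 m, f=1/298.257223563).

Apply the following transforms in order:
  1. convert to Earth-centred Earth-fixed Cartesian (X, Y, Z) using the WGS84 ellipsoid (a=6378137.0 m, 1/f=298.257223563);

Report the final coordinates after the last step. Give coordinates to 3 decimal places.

X=2017372.022 m, Y=2424903.422 m, Z=-5527272.517 m

start: φ=-60.452409°, λ=50.241605°, h=2029.044 m
→ ECEF (a=6378137.000, f=1/298.257223563): X=2017372.0221, Y=2424903.4224, Z=-5527272.5173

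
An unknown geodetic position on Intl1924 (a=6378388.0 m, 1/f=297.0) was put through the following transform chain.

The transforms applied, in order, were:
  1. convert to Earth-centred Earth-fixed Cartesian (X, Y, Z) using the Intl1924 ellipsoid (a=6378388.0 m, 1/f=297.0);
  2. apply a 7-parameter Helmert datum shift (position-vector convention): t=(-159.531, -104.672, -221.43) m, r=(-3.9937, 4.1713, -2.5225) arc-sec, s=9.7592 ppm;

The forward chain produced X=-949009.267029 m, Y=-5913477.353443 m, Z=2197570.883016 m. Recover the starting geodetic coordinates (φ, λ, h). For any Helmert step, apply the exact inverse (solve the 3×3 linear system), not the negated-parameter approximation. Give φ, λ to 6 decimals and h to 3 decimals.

φ=20.275612°, λ=-99.115533°, h=3653.816 m

start: X=-949009.2670, Y=-5913477.3534, Z=2197570.8830 m
→ Helmert⁻¹: X=-948812.6019, Y=-5913369.1263, Z=2197637.1820
→ geod (Bowring, a=6378388.000): φ=20.27561200°, λ=-99.11553300°, h=3653.8160 m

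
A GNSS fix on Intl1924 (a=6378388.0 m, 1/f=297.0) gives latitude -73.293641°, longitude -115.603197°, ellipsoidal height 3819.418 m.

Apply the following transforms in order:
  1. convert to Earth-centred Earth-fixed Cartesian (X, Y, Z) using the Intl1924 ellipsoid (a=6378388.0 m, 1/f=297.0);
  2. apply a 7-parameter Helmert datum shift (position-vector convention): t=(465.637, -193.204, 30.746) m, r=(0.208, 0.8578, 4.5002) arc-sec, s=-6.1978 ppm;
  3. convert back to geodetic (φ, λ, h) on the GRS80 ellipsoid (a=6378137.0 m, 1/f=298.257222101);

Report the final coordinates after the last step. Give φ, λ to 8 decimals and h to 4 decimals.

start: φ=-73.293641°, λ=-115.603197°, h=3819.418 m
→ ECEF (a=6378388.000, f=1/297.0): X=-795282.9618, Y=-1659645.9297, Z=-6090546.7170
→ Helmert 7p (PV): X=-794801.5153, Y=-1659840.0569, Z=-6090476.5892
→ geod (Bowring, a=6378137.000): φ=-73.29329094°, λ=-115.58706787°, h=3909.9950 m

φ=-73.29329094°, λ=-115.58706787°, h=3909.9950 m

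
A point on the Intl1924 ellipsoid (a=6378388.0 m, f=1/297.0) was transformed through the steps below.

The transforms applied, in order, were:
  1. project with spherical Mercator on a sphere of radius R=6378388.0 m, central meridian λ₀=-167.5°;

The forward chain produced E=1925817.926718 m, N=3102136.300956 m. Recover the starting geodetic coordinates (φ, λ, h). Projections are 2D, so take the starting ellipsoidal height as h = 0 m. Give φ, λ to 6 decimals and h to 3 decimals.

φ=26.828122°, λ=-150.200764°, h=0.000 m

start: E=1925817.9267, N=3102136.3010 m
→ merc⁻¹: φ=26.82812200°, λ=-150.20076400°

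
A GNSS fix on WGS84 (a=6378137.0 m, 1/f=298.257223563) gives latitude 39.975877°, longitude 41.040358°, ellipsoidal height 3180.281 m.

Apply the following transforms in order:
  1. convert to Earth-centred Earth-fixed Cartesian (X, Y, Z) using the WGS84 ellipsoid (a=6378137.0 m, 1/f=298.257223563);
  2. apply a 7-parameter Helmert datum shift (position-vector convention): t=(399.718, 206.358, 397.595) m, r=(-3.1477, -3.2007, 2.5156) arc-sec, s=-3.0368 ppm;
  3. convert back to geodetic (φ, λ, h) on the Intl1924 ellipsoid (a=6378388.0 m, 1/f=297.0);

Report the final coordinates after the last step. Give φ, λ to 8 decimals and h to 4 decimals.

φ=39.97699896°, λ=41.04084239°, h=3537.9092 m

start: φ=39.975877°, λ=41.040358°, h=3180.281 m
→ ECEF (a=6378137.000, f=1/298.257223563): X=3693447.8225, Y=3215235.5154, Z=4077976.5922
→ Helmert 7p (PV): X=3693733.8319, Y=3215539.3861, Z=4078370.0500
→ geod (Bowring, a=6378388.000): φ=39.97699896°, λ=41.04084239°, h=3537.9092 m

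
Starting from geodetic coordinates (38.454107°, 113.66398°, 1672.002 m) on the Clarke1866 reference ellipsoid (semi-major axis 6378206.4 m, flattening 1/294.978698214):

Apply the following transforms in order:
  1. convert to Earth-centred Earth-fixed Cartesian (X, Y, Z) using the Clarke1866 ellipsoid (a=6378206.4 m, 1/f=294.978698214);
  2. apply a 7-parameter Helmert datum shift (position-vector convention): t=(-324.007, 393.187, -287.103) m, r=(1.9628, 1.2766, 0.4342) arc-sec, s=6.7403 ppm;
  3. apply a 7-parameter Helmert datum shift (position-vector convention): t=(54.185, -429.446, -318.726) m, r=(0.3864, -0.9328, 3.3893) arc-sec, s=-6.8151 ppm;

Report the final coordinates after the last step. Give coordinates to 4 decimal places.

start: φ=38.454107°, λ=113.663980°, h=1672.002 m
→ ECEF (a=6378206.400, f=1/294.978698214): X=-2007933.8639, Y=4582025.4656, Z=3945885.7478
→ Helmert 7p (PV): X=-2008256.6287, Y=4582407.7610, Z=3945681.2712
→ Helmert 7p (PV): X=-2008281.8975, Y=4581906.6949, Z=3945335.1573

X=-2008281.8975 m, Y=4581906.6949 m, Z=3945335.1573 m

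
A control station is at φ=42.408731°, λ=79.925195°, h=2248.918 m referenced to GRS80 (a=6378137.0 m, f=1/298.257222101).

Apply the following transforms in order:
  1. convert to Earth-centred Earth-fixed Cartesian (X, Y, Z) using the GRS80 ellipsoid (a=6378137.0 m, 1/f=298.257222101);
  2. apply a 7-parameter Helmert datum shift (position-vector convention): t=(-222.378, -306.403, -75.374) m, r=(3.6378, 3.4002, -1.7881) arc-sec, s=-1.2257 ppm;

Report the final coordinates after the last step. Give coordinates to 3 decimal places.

X=825253.113 m, Y=4645012.527 m, Z=4280738.906 m

start: φ=42.408731°, λ=79.925195°, h=2248.918 m
→ ECEF (a=6378137.000, f=1/298.257222101): X=825365.6652, Y=4645407.2768, Z=4280751.2034
→ Helmert 7p (PV): X=825253.1128, Y=4645012.5273, Z=4280738.9055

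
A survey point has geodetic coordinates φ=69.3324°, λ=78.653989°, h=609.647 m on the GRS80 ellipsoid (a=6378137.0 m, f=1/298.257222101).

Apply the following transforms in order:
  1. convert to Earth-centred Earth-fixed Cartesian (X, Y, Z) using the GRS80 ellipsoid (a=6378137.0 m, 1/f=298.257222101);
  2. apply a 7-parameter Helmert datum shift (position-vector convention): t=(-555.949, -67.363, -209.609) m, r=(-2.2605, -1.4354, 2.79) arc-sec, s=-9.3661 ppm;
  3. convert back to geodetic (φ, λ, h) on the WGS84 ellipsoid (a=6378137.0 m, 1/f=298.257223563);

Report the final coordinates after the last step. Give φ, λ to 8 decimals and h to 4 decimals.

φ=69.33267406°, λ=78.66961477°, h=291.9421 m

start: φ=69.332400°, λ=78.653989°, h=609.647 m
→ ECEF (a=6378137.000, f=1/298.257222101): X=444219.9174, Y=2213849.6810, Z=5945731.0020
→ Helmert 7p (PV): X=443588.4868, Y=2213832.7514, Z=5945444.5342
→ geod (Bowring, a=6378137.000): φ=69.33267406°, λ=78.66961477°, h=291.9421 m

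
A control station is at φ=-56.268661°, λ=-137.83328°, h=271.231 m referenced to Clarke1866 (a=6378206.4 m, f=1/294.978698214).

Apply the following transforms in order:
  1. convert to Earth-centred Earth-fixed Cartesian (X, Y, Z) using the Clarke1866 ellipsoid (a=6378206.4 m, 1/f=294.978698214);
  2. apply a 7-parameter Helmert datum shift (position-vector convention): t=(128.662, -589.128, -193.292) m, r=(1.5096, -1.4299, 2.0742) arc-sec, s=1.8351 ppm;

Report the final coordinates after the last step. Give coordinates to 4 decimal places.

start: φ=-56.268661°, λ=-137.833280°, h=271.231 m
→ ECEF (a=6378206.400, f=1/294.978698214): X=-2631451.8281, Y=-2383271.1280, Z=-5281136.0482
→ Helmert 7p (PV): X=-2631267.4181, Y=-2383852.4401, Z=-5281374.7164

X=-2631267.4181 m, Y=-2383852.4401 m, Z=-5281374.7164 m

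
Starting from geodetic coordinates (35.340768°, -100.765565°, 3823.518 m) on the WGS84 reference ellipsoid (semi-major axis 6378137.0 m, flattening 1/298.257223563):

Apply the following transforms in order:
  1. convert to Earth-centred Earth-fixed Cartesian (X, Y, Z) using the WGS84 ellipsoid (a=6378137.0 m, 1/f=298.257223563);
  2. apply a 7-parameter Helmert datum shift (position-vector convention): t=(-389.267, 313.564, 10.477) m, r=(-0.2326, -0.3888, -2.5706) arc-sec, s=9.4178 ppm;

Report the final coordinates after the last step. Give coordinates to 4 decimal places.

X=-973980.3301 m, Y=-5119758.7824 m, Z=3671031.8118 m

start: φ=35.340768°, λ=-100.765565°, h=3823.518 m
→ ECEF (a=6378137.000, f=1/298.257223563): X=-973511.1653, Y=-5120040.3993, Z=3670982.8235
→ Helmert 7p (PV): X=-973980.3301, Y=-5119758.7824, Z=3671031.8118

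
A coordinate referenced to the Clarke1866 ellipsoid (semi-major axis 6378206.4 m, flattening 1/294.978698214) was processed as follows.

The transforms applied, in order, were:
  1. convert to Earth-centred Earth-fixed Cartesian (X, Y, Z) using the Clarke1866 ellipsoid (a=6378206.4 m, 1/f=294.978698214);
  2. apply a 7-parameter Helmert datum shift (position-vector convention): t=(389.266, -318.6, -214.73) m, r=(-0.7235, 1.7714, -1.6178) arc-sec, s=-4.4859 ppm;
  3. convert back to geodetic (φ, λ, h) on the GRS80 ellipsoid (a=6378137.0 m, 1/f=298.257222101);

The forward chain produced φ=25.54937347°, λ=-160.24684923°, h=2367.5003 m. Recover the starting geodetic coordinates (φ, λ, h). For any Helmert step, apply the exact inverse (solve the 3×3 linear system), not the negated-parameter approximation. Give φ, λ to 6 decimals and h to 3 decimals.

φ=25.551248°, λ=-160.250680°, h=2696.702 m

start: φ=25.549373°, λ=-160.246849°, h=2367.500 m
→ ECEF (a=6378137.000, f=1/298.257222101): X=-5421223.4062, Y=-1946754.6452, Z=2735127.4171
→ Helmert⁻¹: X=-5421645.2169, Y=-1946496.8948, Z=2735301.0290
→ geod (Bowring, a=6378206.400): φ=25.55124800°, λ=-160.25068000°, h=2696.7020 m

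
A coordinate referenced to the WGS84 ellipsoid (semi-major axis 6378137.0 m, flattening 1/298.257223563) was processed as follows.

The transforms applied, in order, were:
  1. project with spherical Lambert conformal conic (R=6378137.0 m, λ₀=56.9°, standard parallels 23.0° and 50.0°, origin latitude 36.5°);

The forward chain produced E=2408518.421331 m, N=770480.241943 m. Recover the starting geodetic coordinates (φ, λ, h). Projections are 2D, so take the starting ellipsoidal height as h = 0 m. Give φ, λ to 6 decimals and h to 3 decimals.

start: E=2408518.4213, N=770480.2419 m
→ lcc⁻¹: φ=40.14522200°, λ=86.43350400°

φ=40.145222°, λ=86.433504°, h=0.000 m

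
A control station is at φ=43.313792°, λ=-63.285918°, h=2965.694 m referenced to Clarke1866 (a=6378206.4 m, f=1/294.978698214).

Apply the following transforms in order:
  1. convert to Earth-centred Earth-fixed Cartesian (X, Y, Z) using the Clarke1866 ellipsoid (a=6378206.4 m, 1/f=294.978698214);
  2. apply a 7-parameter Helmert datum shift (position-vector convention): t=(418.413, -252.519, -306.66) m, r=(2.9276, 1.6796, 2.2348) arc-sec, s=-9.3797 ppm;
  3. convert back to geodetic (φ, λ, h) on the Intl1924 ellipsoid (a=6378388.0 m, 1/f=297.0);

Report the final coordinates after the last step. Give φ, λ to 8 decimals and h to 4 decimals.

φ=43.30698088°, λ=-63.28204341°, h=2745.8112 m

start: φ=43.313792°, λ=-63.285918°, h=2965.694 m
→ ECEF (a=6378206.400, f=1/294.978698214): X=2090533.3876, Y=-4154019.2122, Z=4354764.8425
→ Helmert 7p (PV): X=2091012.6591, Y=-4154271.9262, Z=4354341.3540
→ geod (Bowring, a=6378388.000): φ=43.30698088°, λ=-63.28204341°, h=2745.8112 m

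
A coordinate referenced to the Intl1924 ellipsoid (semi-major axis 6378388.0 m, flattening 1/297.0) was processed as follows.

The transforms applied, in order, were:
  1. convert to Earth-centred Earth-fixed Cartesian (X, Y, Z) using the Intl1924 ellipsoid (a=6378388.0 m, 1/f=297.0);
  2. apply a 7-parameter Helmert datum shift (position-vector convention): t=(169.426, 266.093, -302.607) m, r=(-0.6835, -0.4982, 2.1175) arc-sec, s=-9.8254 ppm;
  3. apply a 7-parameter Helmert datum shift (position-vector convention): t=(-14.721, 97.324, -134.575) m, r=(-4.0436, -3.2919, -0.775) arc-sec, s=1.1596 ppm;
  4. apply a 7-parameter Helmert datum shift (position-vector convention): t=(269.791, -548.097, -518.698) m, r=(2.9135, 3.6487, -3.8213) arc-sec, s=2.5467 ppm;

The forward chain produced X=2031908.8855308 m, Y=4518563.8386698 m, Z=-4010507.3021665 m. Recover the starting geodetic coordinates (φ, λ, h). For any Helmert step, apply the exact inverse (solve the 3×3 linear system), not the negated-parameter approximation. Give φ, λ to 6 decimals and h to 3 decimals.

start: X=2031908.8855, Y=4518563.8387, Z=-4010507.3022 m
→ Helmert⁻¹: X=2031621.1338, Y=4519081.4235, Z=-4010006.2860
→ Helmert⁻¹: X=2031552.5245, Y=4519065.1005, Z=-4009810.8925
→ Helmert⁻¹: X=2031439.7635, Y=4518835.8388, Z=-4009537.6135
→ geod (Bowring, a=6378388.000): φ=-39.17154100°, λ=65.79373000°, h=3755.8450 m

φ=-39.171541°, λ=65.793730°, h=3755.845 m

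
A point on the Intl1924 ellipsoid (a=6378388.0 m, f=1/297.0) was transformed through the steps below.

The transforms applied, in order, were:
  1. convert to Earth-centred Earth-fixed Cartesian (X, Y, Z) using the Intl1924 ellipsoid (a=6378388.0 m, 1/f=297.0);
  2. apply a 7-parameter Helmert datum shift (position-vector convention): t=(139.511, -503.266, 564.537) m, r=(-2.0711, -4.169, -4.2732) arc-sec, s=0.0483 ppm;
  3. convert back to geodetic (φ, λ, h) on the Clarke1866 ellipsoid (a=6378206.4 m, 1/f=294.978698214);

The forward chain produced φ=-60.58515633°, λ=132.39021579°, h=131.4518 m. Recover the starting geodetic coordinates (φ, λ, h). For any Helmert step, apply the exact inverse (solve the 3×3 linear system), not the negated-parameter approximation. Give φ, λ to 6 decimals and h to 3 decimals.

start: φ=-60.585156°, λ=132.390216°, h=131.452 m
→ ECEF (a=6378206.400, f=1/294.978698214): X=-2117361.8054, Y=2319602.4264, Z=-5532704.1777
→ Helmert⁻¹: X=-2117661.1166, Y=2320117.2674, Z=-5533202.3493
→ geod (Bowring, a=6378388.000): φ=-60.58167500°, λ=132.38791700°, h=558.5630 m

φ=-60.581675°, λ=132.387917°, h=558.563 m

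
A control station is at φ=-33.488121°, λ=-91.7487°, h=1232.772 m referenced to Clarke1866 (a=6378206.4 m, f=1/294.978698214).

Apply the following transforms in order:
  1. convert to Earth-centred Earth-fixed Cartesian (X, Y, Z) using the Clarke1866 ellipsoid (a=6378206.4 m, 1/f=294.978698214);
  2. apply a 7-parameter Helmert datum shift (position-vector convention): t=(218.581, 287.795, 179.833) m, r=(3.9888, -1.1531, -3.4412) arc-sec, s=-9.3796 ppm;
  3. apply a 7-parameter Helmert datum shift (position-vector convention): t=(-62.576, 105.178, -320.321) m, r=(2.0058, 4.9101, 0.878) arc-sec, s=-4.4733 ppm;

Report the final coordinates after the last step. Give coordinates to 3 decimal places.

X=-162497.239 m, Y=-5322892.236 m, Z=-3499975.542 m

start: φ=-33.488121°, λ=-91.748700°, h=1232.772 m
→ ECEF (a=6378206.400, f=1/294.978698214): X=-162525.5971, Y=-5323462.6830, Z=-3499731.7829
→ Helmert 7p (PV): X=-162374.7397, Y=-5323054.5665, Z=-3499622.9779
→ Helmert 7p (PV): X=-162497.2385, Y=-5322892.2365, Z=-3499975.5420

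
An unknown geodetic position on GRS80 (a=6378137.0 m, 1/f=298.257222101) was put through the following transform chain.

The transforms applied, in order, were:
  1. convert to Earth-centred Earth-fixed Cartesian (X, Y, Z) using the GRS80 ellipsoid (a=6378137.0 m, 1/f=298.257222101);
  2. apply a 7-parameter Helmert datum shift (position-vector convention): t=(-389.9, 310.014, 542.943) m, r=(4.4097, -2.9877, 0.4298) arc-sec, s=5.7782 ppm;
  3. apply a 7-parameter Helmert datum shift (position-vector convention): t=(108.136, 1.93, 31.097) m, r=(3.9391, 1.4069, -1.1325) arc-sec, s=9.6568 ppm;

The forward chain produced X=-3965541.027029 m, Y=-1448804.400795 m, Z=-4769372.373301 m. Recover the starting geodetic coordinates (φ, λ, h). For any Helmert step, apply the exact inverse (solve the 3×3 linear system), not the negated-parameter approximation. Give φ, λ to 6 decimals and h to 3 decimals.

start: X=-3965541.0270, Y=-1448804.4008, Z=-4769372.3733 m
→ Helmert⁻¹: X=-3965570.3816, Y=-1448905.1949, Z=-4769356.7919
→ Helmert⁻¹: X=-3965229.6794, Y=-1449300.5451, Z=-4769783.7538
→ geod (Bowring, a=6378137.000): φ=-48.67839700°, λ=-159.92252600°, h=3680.5930 m

φ=-48.678397°, λ=-159.922526°, h=3680.593 m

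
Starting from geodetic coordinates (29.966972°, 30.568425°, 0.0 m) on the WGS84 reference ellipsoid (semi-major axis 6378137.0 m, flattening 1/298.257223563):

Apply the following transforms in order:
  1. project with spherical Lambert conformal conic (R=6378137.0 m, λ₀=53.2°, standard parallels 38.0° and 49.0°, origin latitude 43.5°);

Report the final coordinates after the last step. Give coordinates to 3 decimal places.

E=-2203644.495 m, N=-1211307.448 m

start: φ=29.966972°, λ=30.568425°, h=0.000 m
→ lcc (R=6378137.0, λ₀=53.2°): E=-2203644.4952, N=-1211307.4484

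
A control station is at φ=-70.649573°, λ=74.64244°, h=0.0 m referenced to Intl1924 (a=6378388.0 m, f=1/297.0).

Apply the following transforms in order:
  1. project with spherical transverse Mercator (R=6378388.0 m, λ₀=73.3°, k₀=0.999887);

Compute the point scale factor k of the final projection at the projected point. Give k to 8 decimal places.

start: φ=-70.649573°, λ=74.642440°, h=0.000 m
→ into tm (λ₀=73.3°): φ=-70.64957300°, λ−λ₀=1.34244000°
scale k = 0.99991713

0.99991713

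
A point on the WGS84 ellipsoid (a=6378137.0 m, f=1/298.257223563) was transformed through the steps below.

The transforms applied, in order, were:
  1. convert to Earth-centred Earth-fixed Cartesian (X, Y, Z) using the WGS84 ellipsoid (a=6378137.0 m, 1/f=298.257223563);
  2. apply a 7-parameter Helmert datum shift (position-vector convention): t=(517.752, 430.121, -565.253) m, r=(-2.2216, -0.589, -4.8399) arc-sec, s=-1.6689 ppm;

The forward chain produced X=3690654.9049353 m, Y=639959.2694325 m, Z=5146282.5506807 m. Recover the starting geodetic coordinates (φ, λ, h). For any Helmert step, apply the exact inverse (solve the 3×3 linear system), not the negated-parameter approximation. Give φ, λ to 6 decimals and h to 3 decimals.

φ=54.141008°, λ=9.832608°, h=1109.504 m

start: X=3690654.9049, Y=639959.2694, Z=5146282.5507 m
→ Helmert⁻¹: X=3690143.0015, Y=639561.3683, Z=5146852.7443
→ geod (Bowring, a=6378137.000): φ=54.14100800°, λ=9.83260800°, h=1109.5040 m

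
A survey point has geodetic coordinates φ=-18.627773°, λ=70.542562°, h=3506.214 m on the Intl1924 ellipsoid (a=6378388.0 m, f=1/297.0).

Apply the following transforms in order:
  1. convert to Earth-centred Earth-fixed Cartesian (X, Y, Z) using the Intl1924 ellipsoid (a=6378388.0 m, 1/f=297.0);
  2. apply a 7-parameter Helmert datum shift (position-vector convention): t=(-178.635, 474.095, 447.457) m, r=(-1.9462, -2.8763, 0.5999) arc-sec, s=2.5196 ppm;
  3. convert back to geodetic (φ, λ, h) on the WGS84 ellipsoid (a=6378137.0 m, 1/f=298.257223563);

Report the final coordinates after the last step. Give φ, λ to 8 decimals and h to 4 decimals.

φ=-18.62257359°, λ=70.54550683°, h=3988.3711 m

start: φ=-18.627773°, λ=70.542562°, h=3506.214 m
→ ECEF (a=6378388.000, f=1/297.0): X=2015176.0034, Y=5704144.2376, Z=-2025494.0226
→ Helmert 7p (PV): X=2015014.1008, Y=5704619.4542, Z=-2025077.3892
→ geod (Bowring, a=6378137.000): φ=-18.62257359°, λ=70.54550683°, h=3988.3711 m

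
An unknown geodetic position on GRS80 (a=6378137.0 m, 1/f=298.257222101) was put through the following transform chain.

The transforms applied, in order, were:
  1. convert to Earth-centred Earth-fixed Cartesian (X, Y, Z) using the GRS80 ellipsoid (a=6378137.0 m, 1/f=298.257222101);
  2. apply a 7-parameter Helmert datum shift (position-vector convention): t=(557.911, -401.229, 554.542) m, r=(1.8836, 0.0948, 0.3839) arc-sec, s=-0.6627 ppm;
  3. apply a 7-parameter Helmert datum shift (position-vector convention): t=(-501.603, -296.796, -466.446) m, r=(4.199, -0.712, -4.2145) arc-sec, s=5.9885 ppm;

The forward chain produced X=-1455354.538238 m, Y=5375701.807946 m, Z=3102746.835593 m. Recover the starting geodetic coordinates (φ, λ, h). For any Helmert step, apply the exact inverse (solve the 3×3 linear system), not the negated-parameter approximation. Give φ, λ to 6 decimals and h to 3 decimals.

start: X=-1455354.5382, Y=5375701.8079, Z=3102746.8356 m
→ Helmert⁻¹: X=-1454943.3564, Y=5375999.8525, Z=3103090.2794
→ Helmert⁻¹: X=-1455493.6513, Y=5376435.6852, Z=3102488.0272
→ geod (Bowring, a=6378137.000): φ=29.28176300°, λ=105.14786900°, h=2677.8050 m

φ=29.281763°, λ=105.147869°, h=2677.805 m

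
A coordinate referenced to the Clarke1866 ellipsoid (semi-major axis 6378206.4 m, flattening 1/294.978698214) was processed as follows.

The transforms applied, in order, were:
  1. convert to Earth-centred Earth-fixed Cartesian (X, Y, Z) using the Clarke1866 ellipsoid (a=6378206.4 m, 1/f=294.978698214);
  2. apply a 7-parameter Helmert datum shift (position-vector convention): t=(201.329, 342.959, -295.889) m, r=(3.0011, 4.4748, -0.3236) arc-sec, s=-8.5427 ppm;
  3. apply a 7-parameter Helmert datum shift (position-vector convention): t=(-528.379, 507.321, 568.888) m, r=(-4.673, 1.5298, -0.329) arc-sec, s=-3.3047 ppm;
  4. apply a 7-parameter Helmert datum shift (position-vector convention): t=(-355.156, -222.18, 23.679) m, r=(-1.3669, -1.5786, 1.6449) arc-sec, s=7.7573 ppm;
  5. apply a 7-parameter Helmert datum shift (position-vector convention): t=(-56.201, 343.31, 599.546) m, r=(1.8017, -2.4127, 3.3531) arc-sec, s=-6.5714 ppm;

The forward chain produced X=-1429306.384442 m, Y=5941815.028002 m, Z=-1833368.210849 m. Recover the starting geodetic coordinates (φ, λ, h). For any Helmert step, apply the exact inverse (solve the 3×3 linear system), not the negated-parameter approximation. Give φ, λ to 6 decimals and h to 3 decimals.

φ=-16.816834°, λ=103.519555°, h=3230.747 m

start: X=-1429306.3844, Y=5941815.0280, Z=-1833368.2108 m
→ Helmert⁻¹: X=-1429184.4413, Y=5941517.9754, Z=-1834014.9898
→ Helmert⁻¹: X=-1428784.8540, Y=5941717.6116, Z=-1833974.1316
→ Helmert⁻¹: X=-1428257.0662, Y=5941269.2060, Z=-1834425.0737
→ Helmert⁻¹: X=-1428440.1254, Y=5940948.0699, Z=-1834262.2817
→ geod (Bowring, a=6378206.400): φ=-16.81683400°, λ=103.51955500°, h=3230.7470 m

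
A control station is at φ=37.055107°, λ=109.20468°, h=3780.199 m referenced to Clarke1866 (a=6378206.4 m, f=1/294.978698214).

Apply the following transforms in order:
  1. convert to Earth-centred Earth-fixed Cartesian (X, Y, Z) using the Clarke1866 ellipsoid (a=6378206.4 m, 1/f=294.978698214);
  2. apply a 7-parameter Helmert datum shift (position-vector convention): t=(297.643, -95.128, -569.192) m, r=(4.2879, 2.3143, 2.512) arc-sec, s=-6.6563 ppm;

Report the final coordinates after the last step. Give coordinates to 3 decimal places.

X=-1677139.776 m, Y=4815437.315 m, Z=3823885.179 m

start: φ=37.055107°, λ=109.204680°, h=3780.199 m
→ ECEF (a=6378206.400, f=1/294.978698214): X=-1677432.8461, Y=4815664.4276, Z=3824360.8973
→ Helmert 7p (PV): X=-1677139.7757, Y=4815437.3151, Z=3823885.1789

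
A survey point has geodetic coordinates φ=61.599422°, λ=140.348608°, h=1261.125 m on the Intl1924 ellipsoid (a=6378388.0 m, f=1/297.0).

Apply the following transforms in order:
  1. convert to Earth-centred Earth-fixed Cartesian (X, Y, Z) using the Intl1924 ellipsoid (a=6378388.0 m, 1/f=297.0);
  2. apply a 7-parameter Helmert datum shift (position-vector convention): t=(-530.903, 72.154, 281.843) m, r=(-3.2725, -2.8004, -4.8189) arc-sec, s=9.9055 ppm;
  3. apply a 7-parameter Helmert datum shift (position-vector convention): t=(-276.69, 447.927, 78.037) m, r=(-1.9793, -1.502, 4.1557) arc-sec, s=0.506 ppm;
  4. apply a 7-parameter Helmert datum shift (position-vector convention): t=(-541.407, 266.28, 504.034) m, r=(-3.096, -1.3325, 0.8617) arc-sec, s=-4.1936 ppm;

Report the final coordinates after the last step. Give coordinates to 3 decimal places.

start: φ=61.599422°, λ=140.348608°, h=1261.125 m
→ ECEF (a=6378388.000, f=1/297.0): X=-2342387.2073, Y=1941332.7771, Z=5588651.3376
→ Helmert 7p (PV): X=-2342971.8339, Y=1941567.5537, Z=5588925.9361
→ Helmert 7p (PV): X=-2343329.5250, Y=1942022.8892, Z=5588971.1087
→ Helmert 7p (PV): X=-2343905.3235, Y=1942355.1248, Z=5589407.4173

X=-2343905.323 m, Y=1942355.125 m, Z=5589407.417 m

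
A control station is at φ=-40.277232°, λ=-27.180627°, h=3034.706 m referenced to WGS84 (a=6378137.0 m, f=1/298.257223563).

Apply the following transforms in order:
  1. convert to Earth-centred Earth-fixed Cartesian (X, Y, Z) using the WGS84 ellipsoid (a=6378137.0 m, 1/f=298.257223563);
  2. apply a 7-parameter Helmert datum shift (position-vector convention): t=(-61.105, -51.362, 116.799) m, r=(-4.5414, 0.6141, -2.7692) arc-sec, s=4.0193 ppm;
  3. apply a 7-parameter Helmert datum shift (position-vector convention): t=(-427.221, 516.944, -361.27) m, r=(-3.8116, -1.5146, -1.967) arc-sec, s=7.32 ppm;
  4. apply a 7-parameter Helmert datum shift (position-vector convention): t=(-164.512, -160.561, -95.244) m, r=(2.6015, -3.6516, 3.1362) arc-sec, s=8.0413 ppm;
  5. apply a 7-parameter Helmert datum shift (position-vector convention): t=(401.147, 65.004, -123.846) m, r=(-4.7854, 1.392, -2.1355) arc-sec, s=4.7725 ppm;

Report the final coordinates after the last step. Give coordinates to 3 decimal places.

X=4336692.748 m, Y=-2226939.847 m, Z=-4103863.193 m

start: φ=-40.277232°, λ=-27.180627°, h=3034.706 m
→ ECEF (a=6378137.000, f=1/298.257223563): X=4336817.1641, Y=-2226967.9162, Z=-4103480.7228
→ Helmert 7p (PV): X=4336731.3747, Y=-2227176.8011, Z=-4103344.2966
→ Helmert 7p (PV): X=4336344.7905, Y=-2226793.3435, Z=-4103662.6017
→ Helmert 7p (PV): X=4336321.6560, Y=-2226854.1198, Z=-4103742.1610
→ Helmert 7p (PV): X=4336692.7483, Y=-2226939.8468, Z=-4103863.1925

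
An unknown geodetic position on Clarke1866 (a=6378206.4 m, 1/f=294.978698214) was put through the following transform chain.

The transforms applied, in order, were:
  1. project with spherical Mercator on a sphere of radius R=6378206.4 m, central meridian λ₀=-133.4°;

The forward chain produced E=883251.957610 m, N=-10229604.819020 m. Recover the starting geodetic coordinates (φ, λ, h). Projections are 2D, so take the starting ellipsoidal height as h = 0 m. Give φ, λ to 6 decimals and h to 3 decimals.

start: E=883251.9576, N=-10229604.8190 m
→ merc⁻¹: φ=-67.25639400°, λ=-125.46569900°

φ=-67.256394°, λ=-125.465699°, h=0.000 m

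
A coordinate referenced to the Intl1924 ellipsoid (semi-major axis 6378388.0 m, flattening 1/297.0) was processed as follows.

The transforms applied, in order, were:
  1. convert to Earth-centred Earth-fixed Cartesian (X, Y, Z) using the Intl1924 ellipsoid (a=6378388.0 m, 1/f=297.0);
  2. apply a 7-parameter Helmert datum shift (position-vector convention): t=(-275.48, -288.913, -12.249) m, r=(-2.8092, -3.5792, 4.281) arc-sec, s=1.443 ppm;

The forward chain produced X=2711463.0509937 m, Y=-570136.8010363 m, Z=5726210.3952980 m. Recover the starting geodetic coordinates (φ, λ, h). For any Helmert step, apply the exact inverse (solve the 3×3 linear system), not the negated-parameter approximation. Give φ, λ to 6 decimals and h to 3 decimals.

start: X=2711463.0510, Y=-570136.8010, Z=5726210.3953 m
→ Helmert⁻¹: X=2711822.1510, Y=-569981.3361, Z=5726159.5618
→ geod (Bowring, a=6378388.000): φ=64.32736000°, λ=-11.86987000°, h=457.2180 m

φ=64.327360°, λ=-11.869870°, h=457.218 m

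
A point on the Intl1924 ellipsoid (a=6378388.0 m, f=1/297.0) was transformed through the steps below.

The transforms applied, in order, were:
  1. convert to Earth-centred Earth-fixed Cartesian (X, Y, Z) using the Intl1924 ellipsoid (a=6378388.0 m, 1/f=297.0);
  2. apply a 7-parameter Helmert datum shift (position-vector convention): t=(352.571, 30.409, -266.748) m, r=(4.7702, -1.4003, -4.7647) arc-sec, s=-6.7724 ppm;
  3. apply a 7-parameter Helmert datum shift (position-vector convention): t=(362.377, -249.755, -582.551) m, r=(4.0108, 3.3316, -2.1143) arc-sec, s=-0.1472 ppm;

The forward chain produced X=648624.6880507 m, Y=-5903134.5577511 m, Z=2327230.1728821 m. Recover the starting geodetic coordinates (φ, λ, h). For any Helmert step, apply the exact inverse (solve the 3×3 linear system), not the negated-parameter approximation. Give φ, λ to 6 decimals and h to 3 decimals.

φ=21.541276°, λ=-83.734427°, h=2943.118 m

start: X=648624.6881, Y=-5903134.5578, Z=2327230.1729 m
→ Helmert⁻¹: X=648285.3120, Y=-5902833.7599, Z=2327938.3177
→ Helmert⁻¹: X=648089.2909, Y=-5902835.3281, Z=2328352.9460
→ geod (Bowring, a=6378388.000): φ=21.54127600°, λ=-83.73442700°, h=2943.1180 m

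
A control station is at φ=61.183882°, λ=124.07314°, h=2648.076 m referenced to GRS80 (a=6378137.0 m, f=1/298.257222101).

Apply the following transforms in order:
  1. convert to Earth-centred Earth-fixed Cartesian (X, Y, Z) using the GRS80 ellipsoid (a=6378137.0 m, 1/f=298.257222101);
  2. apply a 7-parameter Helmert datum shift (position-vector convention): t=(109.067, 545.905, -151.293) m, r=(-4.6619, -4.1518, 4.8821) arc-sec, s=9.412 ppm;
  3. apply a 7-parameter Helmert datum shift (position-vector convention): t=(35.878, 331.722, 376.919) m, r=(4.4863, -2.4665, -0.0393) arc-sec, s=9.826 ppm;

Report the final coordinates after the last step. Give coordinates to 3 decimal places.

start: φ=61.183882°, λ=124.073140°, h=2648.076 m
→ ECEF (a=6378137.000, f=1/298.257222101): X=-1727516.1139, Y=2554108.9750, Z=5567567.7929
→ Helmert 7p (PV): X=-1727595.8281, Y=2554763.8669, Z=5567376.4019
→ Helmert 7p (PV): X=-1727643.0136, Y=2554999.9285, Z=5567842.9345

X=-1727643.014 m, Y=2554999.928 m, Z=5567842.934 m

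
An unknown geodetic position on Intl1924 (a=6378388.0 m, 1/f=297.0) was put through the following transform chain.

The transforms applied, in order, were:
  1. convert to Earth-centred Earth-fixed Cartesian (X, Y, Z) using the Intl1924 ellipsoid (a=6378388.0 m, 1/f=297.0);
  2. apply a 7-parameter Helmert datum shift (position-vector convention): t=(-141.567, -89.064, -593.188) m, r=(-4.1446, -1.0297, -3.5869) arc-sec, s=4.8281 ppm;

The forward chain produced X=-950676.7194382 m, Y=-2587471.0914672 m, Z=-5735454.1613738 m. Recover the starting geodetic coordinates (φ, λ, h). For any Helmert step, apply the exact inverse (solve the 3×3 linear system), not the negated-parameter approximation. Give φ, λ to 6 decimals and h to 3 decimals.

φ=-64.480268°, λ=-110.172374°, h=1959.240 m

start: X=-950676.7194, Y=-2587471.0915, Z=-5735454.1614 m
→ Helmert⁻¹: X=-950514.2004, Y=-2587270.8303, Z=-5734880.5275
→ geod (Bowring, a=6378388.000): φ=-64.48026800°, λ=-110.17237400°, h=1959.2400 m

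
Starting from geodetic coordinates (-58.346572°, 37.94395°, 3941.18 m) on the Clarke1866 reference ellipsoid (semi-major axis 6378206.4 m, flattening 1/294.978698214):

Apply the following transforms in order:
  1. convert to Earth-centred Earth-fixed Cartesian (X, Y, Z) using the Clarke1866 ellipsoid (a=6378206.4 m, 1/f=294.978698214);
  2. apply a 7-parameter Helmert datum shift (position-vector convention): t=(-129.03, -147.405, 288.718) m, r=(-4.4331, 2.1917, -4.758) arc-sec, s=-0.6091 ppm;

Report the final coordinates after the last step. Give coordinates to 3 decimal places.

start: φ=-58.346572°, λ=37.943950°, h=3941.180 m
→ ECEF (a=6378206.400, f=1/294.978698214): X=2647736.5271, Y=2064470.4522, Z=-5409249.8640
→ Helmert 7p (PV): X=2647596.0295, Y=2064144.4562, Z=-5409030.3553

X=2647596.030 m, Y=2064144.456 m, Z=-5409030.355 m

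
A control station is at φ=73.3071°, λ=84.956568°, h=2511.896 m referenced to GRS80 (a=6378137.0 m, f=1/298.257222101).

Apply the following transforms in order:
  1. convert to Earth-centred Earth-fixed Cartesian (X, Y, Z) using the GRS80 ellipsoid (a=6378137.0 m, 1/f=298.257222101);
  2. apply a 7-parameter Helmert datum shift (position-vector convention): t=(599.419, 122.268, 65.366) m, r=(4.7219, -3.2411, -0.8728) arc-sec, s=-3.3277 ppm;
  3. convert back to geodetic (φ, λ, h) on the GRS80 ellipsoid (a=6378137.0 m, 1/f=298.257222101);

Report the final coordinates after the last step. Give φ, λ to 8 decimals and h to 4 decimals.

start: φ=73.307100°, λ=84.956568°, h=2511.896 m
→ ECEF (a=6378137.000, f=1/298.257222101): X=161618.9911, Y=1831323.7961, Z=6089580.5265
→ Helmert 7p (PV): X=162129.9343, Y=1831299.8814, Z=6089670.0911
→ geod (Bowring, a=6378137.000): φ=73.30714884°, λ=84.94064056°, h=2603.7660 m

φ=73.30714884°, λ=84.94064056°, h=2603.7660 m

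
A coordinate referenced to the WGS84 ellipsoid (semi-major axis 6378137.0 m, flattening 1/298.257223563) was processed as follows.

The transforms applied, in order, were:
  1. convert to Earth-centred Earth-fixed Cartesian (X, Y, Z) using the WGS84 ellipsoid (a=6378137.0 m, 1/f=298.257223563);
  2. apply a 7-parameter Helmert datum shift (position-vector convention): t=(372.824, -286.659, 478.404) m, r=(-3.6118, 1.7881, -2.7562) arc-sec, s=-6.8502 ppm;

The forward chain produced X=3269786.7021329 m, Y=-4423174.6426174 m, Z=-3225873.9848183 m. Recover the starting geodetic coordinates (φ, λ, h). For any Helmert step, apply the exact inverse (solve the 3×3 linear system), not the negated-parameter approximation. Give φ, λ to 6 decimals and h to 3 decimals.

start: X=3269786.7021, Y=-4423174.6426, Z=-3225873.9848 m
→ Helmert⁻¹: X=3269523.3438, Y=-4422818.0964, Z=-3226423.5925
→ geod (Bowring, a=6378137.000): φ=-30.56451800°, λ=-53.52671200°, h=3949.2730 m

φ=-30.564518°, λ=-53.526712°, h=3949.273 m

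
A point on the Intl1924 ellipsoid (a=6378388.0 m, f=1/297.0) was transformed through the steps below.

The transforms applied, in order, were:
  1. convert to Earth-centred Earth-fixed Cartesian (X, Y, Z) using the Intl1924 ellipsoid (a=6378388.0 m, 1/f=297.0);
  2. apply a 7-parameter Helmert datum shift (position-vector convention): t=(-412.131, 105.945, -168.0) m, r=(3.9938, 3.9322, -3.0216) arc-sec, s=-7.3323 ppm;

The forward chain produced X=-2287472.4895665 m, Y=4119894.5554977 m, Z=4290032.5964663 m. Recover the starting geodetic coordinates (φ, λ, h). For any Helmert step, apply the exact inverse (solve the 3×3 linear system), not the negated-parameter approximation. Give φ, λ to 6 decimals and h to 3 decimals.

φ=42.507962°, λ=119.037635°, h=3947.842 m

start: X=-2287472.4896, Y=4119894.5555, Z=4290032.5965 m
→ Helmert⁻¹: X=-2287219.2666, Y=4119868.3797, Z=4290108.6796
→ geod (Bowring, a=6378388.000): φ=42.50796200°, λ=119.03763500°, h=3947.8420 m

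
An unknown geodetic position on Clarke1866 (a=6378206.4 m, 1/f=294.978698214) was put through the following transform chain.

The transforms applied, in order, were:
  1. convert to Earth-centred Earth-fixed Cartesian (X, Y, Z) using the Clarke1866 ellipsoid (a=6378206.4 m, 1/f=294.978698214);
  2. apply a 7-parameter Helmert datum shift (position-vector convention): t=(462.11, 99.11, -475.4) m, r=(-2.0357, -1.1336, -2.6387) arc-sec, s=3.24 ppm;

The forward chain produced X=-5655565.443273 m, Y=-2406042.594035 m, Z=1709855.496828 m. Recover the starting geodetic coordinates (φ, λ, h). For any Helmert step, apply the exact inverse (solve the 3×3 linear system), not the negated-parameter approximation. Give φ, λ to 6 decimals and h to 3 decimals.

start: X=-5655565.4433, Y=-2406042.5940, Z=1709855.4968 m
→ Helmert⁻¹: X=-5655969.0458, Y=-2406223.1436, Z=1710332.6919
→ geod (Bowring, a=6378206.400): φ=15.65047600°, λ=-156.95360700°, h=3412.3380 m

φ=15.650476°, λ=-156.953607°, h=3412.338 m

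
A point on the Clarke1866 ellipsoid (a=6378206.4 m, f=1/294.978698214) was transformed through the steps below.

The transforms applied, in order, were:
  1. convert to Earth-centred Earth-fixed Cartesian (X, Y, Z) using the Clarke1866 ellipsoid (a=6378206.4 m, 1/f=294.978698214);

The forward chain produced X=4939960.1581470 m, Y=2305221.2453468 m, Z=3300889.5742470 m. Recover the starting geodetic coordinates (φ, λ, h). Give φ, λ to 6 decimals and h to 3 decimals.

start: X=4939960.1581, Y=2305221.2453, Z=3300889.5742 m
→ geod (Bowring, a=6378206.400): φ=31.36830800°, λ=25.01600300°, h=458.8980 m

φ=31.368308°, λ=25.016003°, h=458.898 m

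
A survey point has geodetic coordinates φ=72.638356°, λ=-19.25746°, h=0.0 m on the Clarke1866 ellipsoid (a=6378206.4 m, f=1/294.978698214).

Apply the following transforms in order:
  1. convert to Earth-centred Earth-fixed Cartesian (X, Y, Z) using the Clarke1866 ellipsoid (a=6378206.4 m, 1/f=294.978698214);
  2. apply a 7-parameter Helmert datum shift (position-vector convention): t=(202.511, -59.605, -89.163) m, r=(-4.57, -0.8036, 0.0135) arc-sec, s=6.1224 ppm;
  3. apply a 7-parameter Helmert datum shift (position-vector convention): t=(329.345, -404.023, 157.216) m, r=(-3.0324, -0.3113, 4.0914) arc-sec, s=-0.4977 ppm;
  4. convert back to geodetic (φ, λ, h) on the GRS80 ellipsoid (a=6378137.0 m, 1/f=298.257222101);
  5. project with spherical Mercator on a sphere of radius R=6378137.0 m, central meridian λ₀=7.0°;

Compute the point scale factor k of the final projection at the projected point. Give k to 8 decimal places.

3.35012729

start: φ=72.638356°, λ=-19.257460°, h=0.000 m
→ ECEF (a=6378206.400, f=1/294.978698214): X=1802338.8438, Y=-629668.1983, Z=6065139.8492
→ Helmert 7p (PV): X=1802528.8009, Y=-629597.1605, Z=6065108.7923
→ Helmert 7p (PV): X=1802860.5836, Y=-629875.9497, Z=6065274.9661
→ geod (Bowring, a=6378137.000): φ=72.63270096°, λ=-19.25818155°, h=149.1513 m
→ into merc (λ₀=7.0°): φ=72.63270096°, λ−λ₀=-26.25818155°
scale k = 3.35012729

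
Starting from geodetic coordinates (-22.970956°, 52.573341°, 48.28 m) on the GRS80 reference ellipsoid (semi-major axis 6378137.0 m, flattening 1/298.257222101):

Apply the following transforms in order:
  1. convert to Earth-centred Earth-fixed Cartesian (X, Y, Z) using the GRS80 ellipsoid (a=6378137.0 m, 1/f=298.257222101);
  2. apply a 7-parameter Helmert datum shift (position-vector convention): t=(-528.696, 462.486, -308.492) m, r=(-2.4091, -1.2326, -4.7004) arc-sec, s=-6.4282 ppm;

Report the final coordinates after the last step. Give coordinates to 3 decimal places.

start: φ=-22.970956°, λ=52.573341°, h=48.280 m
→ ECEF (a=6378137.000, f=1/298.257222101): X=3570752.8673, Y=4665849.9490, Z=-2473777.1021
→ Helmert 7p (PV): X=3570322.3261, Y=4666172.1789, Z=-2474102.8493

X=3570322.326 m, Y=4666172.179 m, Z=-2474102.849 m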